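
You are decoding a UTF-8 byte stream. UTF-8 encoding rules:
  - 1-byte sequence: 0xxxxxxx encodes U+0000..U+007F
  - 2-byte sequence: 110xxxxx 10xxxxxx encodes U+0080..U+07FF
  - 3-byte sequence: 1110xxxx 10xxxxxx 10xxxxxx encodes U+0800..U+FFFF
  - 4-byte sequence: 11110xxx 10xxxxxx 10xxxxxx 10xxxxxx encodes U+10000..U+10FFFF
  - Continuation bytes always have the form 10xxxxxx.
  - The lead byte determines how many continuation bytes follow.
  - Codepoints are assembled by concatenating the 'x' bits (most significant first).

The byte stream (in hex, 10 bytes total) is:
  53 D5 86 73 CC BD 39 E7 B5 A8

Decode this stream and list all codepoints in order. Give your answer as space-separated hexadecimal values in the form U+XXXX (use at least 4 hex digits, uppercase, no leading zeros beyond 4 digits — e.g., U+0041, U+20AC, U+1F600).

Answer: U+0053 U+0546 U+0073 U+033D U+0039 U+7D68

Derivation:
Byte[0]=53: 1-byte ASCII. cp=U+0053
Byte[1]=D5: 2-byte lead, need 1 cont bytes. acc=0x15
Byte[2]=86: continuation. acc=(acc<<6)|0x06=0x546
Completed: cp=U+0546 (starts at byte 1)
Byte[3]=73: 1-byte ASCII. cp=U+0073
Byte[4]=CC: 2-byte lead, need 1 cont bytes. acc=0xC
Byte[5]=BD: continuation. acc=(acc<<6)|0x3D=0x33D
Completed: cp=U+033D (starts at byte 4)
Byte[6]=39: 1-byte ASCII. cp=U+0039
Byte[7]=E7: 3-byte lead, need 2 cont bytes. acc=0x7
Byte[8]=B5: continuation. acc=(acc<<6)|0x35=0x1F5
Byte[9]=A8: continuation. acc=(acc<<6)|0x28=0x7D68
Completed: cp=U+7D68 (starts at byte 7)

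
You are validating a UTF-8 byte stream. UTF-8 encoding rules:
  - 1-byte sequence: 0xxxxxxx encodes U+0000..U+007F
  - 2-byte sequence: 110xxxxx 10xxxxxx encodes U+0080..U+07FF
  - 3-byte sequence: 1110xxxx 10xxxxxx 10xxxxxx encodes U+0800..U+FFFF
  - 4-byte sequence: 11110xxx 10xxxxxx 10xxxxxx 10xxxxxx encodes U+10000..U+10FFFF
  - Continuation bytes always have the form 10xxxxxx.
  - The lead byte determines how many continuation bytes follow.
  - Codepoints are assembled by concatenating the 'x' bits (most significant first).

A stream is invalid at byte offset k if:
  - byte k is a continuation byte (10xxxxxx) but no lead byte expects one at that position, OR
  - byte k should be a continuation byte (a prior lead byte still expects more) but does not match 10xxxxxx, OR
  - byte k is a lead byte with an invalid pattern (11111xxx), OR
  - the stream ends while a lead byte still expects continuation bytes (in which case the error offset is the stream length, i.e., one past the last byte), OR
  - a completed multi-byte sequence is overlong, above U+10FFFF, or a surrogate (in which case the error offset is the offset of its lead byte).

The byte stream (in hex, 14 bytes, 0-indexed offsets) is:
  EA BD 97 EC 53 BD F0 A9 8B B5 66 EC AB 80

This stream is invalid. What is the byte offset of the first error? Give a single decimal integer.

Byte[0]=EA: 3-byte lead, need 2 cont bytes. acc=0xA
Byte[1]=BD: continuation. acc=(acc<<6)|0x3D=0x2BD
Byte[2]=97: continuation. acc=(acc<<6)|0x17=0xAF57
Completed: cp=U+AF57 (starts at byte 0)
Byte[3]=EC: 3-byte lead, need 2 cont bytes. acc=0xC
Byte[4]=53: expected 10xxxxxx continuation. INVALID

Answer: 4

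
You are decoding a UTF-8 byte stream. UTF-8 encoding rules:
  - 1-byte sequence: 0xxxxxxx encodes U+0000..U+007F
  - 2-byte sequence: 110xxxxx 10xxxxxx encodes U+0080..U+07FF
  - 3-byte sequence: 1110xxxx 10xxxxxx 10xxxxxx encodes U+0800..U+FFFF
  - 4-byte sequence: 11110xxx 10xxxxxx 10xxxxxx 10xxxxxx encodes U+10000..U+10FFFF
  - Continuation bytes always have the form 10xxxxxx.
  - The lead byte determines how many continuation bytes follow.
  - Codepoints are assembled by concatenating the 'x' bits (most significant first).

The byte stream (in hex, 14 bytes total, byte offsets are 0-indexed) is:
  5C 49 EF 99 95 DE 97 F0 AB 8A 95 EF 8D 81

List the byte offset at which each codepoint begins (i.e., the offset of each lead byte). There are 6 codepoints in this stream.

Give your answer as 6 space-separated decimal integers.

Answer: 0 1 2 5 7 11

Derivation:
Byte[0]=5C: 1-byte ASCII. cp=U+005C
Byte[1]=49: 1-byte ASCII. cp=U+0049
Byte[2]=EF: 3-byte lead, need 2 cont bytes. acc=0xF
Byte[3]=99: continuation. acc=(acc<<6)|0x19=0x3D9
Byte[4]=95: continuation. acc=(acc<<6)|0x15=0xF655
Completed: cp=U+F655 (starts at byte 2)
Byte[5]=DE: 2-byte lead, need 1 cont bytes. acc=0x1E
Byte[6]=97: continuation. acc=(acc<<6)|0x17=0x797
Completed: cp=U+0797 (starts at byte 5)
Byte[7]=F0: 4-byte lead, need 3 cont bytes. acc=0x0
Byte[8]=AB: continuation. acc=(acc<<6)|0x2B=0x2B
Byte[9]=8A: continuation. acc=(acc<<6)|0x0A=0xACA
Byte[10]=95: continuation. acc=(acc<<6)|0x15=0x2B295
Completed: cp=U+2B295 (starts at byte 7)
Byte[11]=EF: 3-byte lead, need 2 cont bytes. acc=0xF
Byte[12]=8D: continuation. acc=(acc<<6)|0x0D=0x3CD
Byte[13]=81: continuation. acc=(acc<<6)|0x01=0xF341
Completed: cp=U+F341 (starts at byte 11)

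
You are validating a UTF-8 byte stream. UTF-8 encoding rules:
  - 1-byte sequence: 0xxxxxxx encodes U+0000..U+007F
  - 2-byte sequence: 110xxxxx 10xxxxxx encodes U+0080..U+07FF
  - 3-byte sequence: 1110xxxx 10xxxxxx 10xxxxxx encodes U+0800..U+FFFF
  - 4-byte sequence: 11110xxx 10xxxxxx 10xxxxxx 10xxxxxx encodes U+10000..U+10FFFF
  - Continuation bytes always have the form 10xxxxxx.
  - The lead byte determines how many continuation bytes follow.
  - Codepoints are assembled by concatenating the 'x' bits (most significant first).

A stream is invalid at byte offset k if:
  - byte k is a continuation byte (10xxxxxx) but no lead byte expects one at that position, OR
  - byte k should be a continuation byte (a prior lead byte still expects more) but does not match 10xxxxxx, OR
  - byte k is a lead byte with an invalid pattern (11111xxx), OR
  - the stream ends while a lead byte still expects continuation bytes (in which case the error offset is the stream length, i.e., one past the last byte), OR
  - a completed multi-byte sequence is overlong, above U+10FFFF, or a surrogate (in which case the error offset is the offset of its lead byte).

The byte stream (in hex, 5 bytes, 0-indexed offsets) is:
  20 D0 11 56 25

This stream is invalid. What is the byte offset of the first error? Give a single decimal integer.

Byte[0]=20: 1-byte ASCII. cp=U+0020
Byte[1]=D0: 2-byte lead, need 1 cont bytes. acc=0x10
Byte[2]=11: expected 10xxxxxx continuation. INVALID

Answer: 2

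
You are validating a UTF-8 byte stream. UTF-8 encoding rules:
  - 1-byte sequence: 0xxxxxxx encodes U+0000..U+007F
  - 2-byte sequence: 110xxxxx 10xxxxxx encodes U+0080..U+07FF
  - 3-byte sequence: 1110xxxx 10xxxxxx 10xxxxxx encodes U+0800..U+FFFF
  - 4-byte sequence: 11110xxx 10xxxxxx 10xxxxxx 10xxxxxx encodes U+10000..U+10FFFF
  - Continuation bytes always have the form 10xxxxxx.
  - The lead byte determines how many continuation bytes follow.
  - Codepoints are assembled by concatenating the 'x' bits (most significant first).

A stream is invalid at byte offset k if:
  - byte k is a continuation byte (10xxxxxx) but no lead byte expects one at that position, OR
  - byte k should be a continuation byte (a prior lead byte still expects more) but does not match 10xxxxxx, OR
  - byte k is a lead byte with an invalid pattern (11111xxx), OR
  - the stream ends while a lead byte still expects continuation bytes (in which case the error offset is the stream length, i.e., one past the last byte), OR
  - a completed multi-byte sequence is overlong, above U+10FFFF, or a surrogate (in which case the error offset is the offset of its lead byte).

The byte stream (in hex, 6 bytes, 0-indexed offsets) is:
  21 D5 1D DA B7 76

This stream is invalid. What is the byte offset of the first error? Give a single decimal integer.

Byte[0]=21: 1-byte ASCII. cp=U+0021
Byte[1]=D5: 2-byte lead, need 1 cont bytes. acc=0x15
Byte[2]=1D: expected 10xxxxxx continuation. INVALID

Answer: 2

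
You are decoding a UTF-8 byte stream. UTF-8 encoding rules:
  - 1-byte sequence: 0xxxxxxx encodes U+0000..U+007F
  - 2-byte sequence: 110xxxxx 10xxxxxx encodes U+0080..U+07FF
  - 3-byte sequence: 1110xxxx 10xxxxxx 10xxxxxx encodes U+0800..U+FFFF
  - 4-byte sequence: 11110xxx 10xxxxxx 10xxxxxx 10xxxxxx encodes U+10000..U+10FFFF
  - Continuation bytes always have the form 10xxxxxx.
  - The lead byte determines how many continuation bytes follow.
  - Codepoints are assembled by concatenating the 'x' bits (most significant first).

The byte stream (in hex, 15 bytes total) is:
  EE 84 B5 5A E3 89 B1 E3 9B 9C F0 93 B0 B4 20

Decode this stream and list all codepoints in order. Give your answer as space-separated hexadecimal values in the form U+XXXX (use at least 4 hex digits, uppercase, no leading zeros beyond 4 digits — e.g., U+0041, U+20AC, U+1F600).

Byte[0]=EE: 3-byte lead, need 2 cont bytes. acc=0xE
Byte[1]=84: continuation. acc=(acc<<6)|0x04=0x384
Byte[2]=B5: continuation. acc=(acc<<6)|0x35=0xE135
Completed: cp=U+E135 (starts at byte 0)
Byte[3]=5A: 1-byte ASCII. cp=U+005A
Byte[4]=E3: 3-byte lead, need 2 cont bytes. acc=0x3
Byte[5]=89: continuation. acc=(acc<<6)|0x09=0xC9
Byte[6]=B1: continuation. acc=(acc<<6)|0x31=0x3271
Completed: cp=U+3271 (starts at byte 4)
Byte[7]=E3: 3-byte lead, need 2 cont bytes. acc=0x3
Byte[8]=9B: continuation. acc=(acc<<6)|0x1B=0xDB
Byte[9]=9C: continuation. acc=(acc<<6)|0x1C=0x36DC
Completed: cp=U+36DC (starts at byte 7)
Byte[10]=F0: 4-byte lead, need 3 cont bytes. acc=0x0
Byte[11]=93: continuation. acc=(acc<<6)|0x13=0x13
Byte[12]=B0: continuation. acc=(acc<<6)|0x30=0x4F0
Byte[13]=B4: continuation. acc=(acc<<6)|0x34=0x13C34
Completed: cp=U+13C34 (starts at byte 10)
Byte[14]=20: 1-byte ASCII. cp=U+0020

Answer: U+E135 U+005A U+3271 U+36DC U+13C34 U+0020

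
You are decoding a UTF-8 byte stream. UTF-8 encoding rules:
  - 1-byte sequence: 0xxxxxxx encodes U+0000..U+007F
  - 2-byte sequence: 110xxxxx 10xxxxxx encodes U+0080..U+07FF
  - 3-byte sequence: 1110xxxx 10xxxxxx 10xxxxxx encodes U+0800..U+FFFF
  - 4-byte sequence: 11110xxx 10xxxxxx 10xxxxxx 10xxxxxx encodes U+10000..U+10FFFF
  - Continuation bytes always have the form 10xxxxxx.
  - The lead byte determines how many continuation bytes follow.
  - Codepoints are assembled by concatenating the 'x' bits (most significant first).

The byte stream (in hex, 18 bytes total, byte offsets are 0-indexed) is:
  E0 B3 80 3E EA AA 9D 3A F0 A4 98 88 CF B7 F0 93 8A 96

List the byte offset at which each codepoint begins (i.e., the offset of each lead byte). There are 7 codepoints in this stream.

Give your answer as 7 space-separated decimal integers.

Answer: 0 3 4 7 8 12 14

Derivation:
Byte[0]=E0: 3-byte lead, need 2 cont bytes. acc=0x0
Byte[1]=B3: continuation. acc=(acc<<6)|0x33=0x33
Byte[2]=80: continuation. acc=(acc<<6)|0x00=0xCC0
Completed: cp=U+0CC0 (starts at byte 0)
Byte[3]=3E: 1-byte ASCII. cp=U+003E
Byte[4]=EA: 3-byte lead, need 2 cont bytes. acc=0xA
Byte[5]=AA: continuation. acc=(acc<<6)|0x2A=0x2AA
Byte[6]=9D: continuation. acc=(acc<<6)|0x1D=0xAA9D
Completed: cp=U+AA9D (starts at byte 4)
Byte[7]=3A: 1-byte ASCII. cp=U+003A
Byte[8]=F0: 4-byte lead, need 3 cont bytes. acc=0x0
Byte[9]=A4: continuation. acc=(acc<<6)|0x24=0x24
Byte[10]=98: continuation. acc=(acc<<6)|0x18=0x918
Byte[11]=88: continuation. acc=(acc<<6)|0x08=0x24608
Completed: cp=U+24608 (starts at byte 8)
Byte[12]=CF: 2-byte lead, need 1 cont bytes. acc=0xF
Byte[13]=B7: continuation. acc=(acc<<6)|0x37=0x3F7
Completed: cp=U+03F7 (starts at byte 12)
Byte[14]=F0: 4-byte lead, need 3 cont bytes. acc=0x0
Byte[15]=93: continuation. acc=(acc<<6)|0x13=0x13
Byte[16]=8A: continuation. acc=(acc<<6)|0x0A=0x4CA
Byte[17]=96: continuation. acc=(acc<<6)|0x16=0x13296
Completed: cp=U+13296 (starts at byte 14)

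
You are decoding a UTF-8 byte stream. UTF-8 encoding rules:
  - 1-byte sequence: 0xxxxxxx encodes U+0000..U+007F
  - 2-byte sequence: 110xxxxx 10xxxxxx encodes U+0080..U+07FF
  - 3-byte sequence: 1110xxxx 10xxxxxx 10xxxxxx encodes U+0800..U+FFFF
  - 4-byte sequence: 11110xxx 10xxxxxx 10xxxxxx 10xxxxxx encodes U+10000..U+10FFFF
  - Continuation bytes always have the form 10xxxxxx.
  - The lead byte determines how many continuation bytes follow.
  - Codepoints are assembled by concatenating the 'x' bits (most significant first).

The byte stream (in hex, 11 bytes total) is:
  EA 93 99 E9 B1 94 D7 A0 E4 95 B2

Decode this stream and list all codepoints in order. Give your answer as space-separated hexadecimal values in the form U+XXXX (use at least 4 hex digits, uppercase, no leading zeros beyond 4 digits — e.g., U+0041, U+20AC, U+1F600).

Answer: U+A4D9 U+9C54 U+05E0 U+4572

Derivation:
Byte[0]=EA: 3-byte lead, need 2 cont bytes. acc=0xA
Byte[1]=93: continuation. acc=(acc<<6)|0x13=0x293
Byte[2]=99: continuation. acc=(acc<<6)|0x19=0xA4D9
Completed: cp=U+A4D9 (starts at byte 0)
Byte[3]=E9: 3-byte lead, need 2 cont bytes. acc=0x9
Byte[4]=B1: continuation. acc=(acc<<6)|0x31=0x271
Byte[5]=94: continuation. acc=(acc<<6)|0x14=0x9C54
Completed: cp=U+9C54 (starts at byte 3)
Byte[6]=D7: 2-byte lead, need 1 cont bytes. acc=0x17
Byte[7]=A0: continuation. acc=(acc<<6)|0x20=0x5E0
Completed: cp=U+05E0 (starts at byte 6)
Byte[8]=E4: 3-byte lead, need 2 cont bytes. acc=0x4
Byte[9]=95: continuation. acc=(acc<<6)|0x15=0x115
Byte[10]=B2: continuation. acc=(acc<<6)|0x32=0x4572
Completed: cp=U+4572 (starts at byte 8)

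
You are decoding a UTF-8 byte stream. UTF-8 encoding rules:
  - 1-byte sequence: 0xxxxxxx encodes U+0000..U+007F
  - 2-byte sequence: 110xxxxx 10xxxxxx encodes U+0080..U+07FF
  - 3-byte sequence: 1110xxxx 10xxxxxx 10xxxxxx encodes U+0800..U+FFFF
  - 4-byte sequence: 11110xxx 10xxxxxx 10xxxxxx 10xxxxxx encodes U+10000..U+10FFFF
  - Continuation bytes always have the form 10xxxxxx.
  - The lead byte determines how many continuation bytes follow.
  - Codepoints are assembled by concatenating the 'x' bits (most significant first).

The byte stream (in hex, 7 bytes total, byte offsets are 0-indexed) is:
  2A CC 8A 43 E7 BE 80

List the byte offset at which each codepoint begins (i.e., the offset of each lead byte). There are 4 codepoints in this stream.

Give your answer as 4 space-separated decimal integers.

Byte[0]=2A: 1-byte ASCII. cp=U+002A
Byte[1]=CC: 2-byte lead, need 1 cont bytes. acc=0xC
Byte[2]=8A: continuation. acc=(acc<<6)|0x0A=0x30A
Completed: cp=U+030A (starts at byte 1)
Byte[3]=43: 1-byte ASCII. cp=U+0043
Byte[4]=E7: 3-byte lead, need 2 cont bytes. acc=0x7
Byte[5]=BE: continuation. acc=(acc<<6)|0x3E=0x1FE
Byte[6]=80: continuation. acc=(acc<<6)|0x00=0x7F80
Completed: cp=U+7F80 (starts at byte 4)

Answer: 0 1 3 4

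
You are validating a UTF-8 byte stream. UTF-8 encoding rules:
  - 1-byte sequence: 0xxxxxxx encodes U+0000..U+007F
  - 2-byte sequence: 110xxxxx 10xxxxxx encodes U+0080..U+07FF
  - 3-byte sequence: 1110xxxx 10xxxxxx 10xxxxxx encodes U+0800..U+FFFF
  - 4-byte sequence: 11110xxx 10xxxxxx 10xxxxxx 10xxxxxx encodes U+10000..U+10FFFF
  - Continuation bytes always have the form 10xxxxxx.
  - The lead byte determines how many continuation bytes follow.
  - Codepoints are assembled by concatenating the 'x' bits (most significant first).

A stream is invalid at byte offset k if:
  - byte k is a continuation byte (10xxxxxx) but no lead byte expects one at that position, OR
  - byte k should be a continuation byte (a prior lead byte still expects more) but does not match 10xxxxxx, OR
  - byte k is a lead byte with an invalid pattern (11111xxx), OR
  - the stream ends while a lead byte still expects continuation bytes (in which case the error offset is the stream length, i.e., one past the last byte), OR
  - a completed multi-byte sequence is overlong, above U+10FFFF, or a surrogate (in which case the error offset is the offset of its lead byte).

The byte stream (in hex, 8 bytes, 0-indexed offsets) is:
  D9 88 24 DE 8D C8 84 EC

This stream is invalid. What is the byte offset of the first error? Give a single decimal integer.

Answer: 8

Derivation:
Byte[0]=D9: 2-byte lead, need 1 cont bytes. acc=0x19
Byte[1]=88: continuation. acc=(acc<<6)|0x08=0x648
Completed: cp=U+0648 (starts at byte 0)
Byte[2]=24: 1-byte ASCII. cp=U+0024
Byte[3]=DE: 2-byte lead, need 1 cont bytes. acc=0x1E
Byte[4]=8D: continuation. acc=(acc<<6)|0x0D=0x78D
Completed: cp=U+078D (starts at byte 3)
Byte[5]=C8: 2-byte lead, need 1 cont bytes. acc=0x8
Byte[6]=84: continuation. acc=(acc<<6)|0x04=0x204
Completed: cp=U+0204 (starts at byte 5)
Byte[7]=EC: 3-byte lead, need 2 cont bytes. acc=0xC
Byte[8]: stream ended, expected continuation. INVALID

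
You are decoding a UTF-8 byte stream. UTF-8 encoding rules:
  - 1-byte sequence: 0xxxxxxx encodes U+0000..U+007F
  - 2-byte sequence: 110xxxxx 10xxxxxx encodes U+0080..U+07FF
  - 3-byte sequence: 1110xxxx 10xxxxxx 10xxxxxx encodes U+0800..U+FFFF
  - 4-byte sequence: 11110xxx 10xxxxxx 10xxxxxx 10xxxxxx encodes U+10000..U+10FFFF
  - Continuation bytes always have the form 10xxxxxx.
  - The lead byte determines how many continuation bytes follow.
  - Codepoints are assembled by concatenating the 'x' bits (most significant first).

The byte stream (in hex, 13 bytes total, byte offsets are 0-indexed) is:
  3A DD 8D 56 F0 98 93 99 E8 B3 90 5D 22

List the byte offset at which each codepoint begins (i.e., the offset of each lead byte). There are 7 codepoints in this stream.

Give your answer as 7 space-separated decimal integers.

Answer: 0 1 3 4 8 11 12

Derivation:
Byte[0]=3A: 1-byte ASCII. cp=U+003A
Byte[1]=DD: 2-byte lead, need 1 cont bytes. acc=0x1D
Byte[2]=8D: continuation. acc=(acc<<6)|0x0D=0x74D
Completed: cp=U+074D (starts at byte 1)
Byte[3]=56: 1-byte ASCII. cp=U+0056
Byte[4]=F0: 4-byte lead, need 3 cont bytes. acc=0x0
Byte[5]=98: continuation. acc=(acc<<6)|0x18=0x18
Byte[6]=93: continuation. acc=(acc<<6)|0x13=0x613
Byte[7]=99: continuation. acc=(acc<<6)|0x19=0x184D9
Completed: cp=U+184D9 (starts at byte 4)
Byte[8]=E8: 3-byte lead, need 2 cont bytes. acc=0x8
Byte[9]=B3: continuation. acc=(acc<<6)|0x33=0x233
Byte[10]=90: continuation. acc=(acc<<6)|0x10=0x8CD0
Completed: cp=U+8CD0 (starts at byte 8)
Byte[11]=5D: 1-byte ASCII. cp=U+005D
Byte[12]=22: 1-byte ASCII. cp=U+0022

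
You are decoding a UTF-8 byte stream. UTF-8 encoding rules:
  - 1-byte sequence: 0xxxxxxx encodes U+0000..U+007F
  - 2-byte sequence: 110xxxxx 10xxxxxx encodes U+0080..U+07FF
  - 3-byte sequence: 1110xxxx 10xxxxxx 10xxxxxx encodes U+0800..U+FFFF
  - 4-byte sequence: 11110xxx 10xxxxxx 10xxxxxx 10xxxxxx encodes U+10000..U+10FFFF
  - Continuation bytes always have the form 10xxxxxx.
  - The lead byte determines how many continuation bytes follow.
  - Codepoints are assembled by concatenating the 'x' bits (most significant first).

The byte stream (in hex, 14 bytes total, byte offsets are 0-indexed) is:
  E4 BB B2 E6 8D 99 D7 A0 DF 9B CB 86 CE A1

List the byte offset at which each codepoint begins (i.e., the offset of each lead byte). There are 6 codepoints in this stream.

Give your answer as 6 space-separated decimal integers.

Byte[0]=E4: 3-byte lead, need 2 cont bytes. acc=0x4
Byte[1]=BB: continuation. acc=(acc<<6)|0x3B=0x13B
Byte[2]=B2: continuation. acc=(acc<<6)|0x32=0x4EF2
Completed: cp=U+4EF2 (starts at byte 0)
Byte[3]=E6: 3-byte lead, need 2 cont bytes. acc=0x6
Byte[4]=8D: continuation. acc=(acc<<6)|0x0D=0x18D
Byte[5]=99: continuation. acc=(acc<<6)|0x19=0x6359
Completed: cp=U+6359 (starts at byte 3)
Byte[6]=D7: 2-byte lead, need 1 cont bytes. acc=0x17
Byte[7]=A0: continuation. acc=(acc<<6)|0x20=0x5E0
Completed: cp=U+05E0 (starts at byte 6)
Byte[8]=DF: 2-byte lead, need 1 cont bytes. acc=0x1F
Byte[9]=9B: continuation. acc=(acc<<6)|0x1B=0x7DB
Completed: cp=U+07DB (starts at byte 8)
Byte[10]=CB: 2-byte lead, need 1 cont bytes. acc=0xB
Byte[11]=86: continuation. acc=(acc<<6)|0x06=0x2C6
Completed: cp=U+02C6 (starts at byte 10)
Byte[12]=CE: 2-byte lead, need 1 cont bytes. acc=0xE
Byte[13]=A1: continuation. acc=(acc<<6)|0x21=0x3A1
Completed: cp=U+03A1 (starts at byte 12)

Answer: 0 3 6 8 10 12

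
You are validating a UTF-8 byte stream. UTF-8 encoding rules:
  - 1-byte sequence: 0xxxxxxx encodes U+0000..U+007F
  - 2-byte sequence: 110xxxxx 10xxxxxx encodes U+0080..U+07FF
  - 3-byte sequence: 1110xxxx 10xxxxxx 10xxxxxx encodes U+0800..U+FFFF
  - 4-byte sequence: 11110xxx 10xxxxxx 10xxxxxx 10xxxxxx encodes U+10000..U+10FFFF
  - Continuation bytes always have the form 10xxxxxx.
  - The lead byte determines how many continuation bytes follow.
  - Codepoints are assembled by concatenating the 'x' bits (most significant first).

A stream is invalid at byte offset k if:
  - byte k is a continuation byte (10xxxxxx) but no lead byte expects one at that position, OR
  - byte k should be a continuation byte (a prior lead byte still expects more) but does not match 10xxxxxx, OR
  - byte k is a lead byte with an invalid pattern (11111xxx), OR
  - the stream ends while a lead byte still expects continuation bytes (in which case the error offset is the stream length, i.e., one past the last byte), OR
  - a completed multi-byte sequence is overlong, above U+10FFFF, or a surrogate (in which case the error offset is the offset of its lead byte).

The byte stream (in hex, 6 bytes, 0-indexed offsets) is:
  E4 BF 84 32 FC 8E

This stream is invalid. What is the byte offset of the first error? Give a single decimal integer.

Answer: 4

Derivation:
Byte[0]=E4: 3-byte lead, need 2 cont bytes. acc=0x4
Byte[1]=BF: continuation. acc=(acc<<6)|0x3F=0x13F
Byte[2]=84: continuation. acc=(acc<<6)|0x04=0x4FC4
Completed: cp=U+4FC4 (starts at byte 0)
Byte[3]=32: 1-byte ASCII. cp=U+0032
Byte[4]=FC: INVALID lead byte (not 0xxx/110x/1110/11110)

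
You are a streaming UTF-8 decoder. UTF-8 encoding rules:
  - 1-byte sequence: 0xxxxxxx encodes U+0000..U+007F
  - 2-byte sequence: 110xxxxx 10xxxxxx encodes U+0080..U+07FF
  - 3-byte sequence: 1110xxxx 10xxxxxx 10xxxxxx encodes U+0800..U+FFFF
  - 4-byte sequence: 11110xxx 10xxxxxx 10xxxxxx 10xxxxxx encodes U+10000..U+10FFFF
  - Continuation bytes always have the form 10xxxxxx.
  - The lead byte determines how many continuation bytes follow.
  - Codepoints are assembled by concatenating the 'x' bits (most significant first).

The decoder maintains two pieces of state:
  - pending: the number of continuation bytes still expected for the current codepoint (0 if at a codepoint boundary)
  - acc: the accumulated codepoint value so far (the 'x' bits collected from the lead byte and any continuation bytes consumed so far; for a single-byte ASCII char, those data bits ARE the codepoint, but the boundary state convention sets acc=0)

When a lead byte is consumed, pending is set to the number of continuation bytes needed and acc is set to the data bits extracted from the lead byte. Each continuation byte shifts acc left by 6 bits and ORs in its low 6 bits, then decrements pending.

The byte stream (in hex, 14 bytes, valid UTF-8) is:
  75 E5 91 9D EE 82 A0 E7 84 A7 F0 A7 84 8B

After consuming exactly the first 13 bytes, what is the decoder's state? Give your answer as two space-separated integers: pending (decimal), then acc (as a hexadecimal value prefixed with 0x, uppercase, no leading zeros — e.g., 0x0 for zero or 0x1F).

Answer: 1 0x9C4

Derivation:
Byte[0]=75: 1-byte. pending=0, acc=0x0
Byte[1]=E5: 3-byte lead. pending=2, acc=0x5
Byte[2]=91: continuation. acc=(acc<<6)|0x11=0x151, pending=1
Byte[3]=9D: continuation. acc=(acc<<6)|0x1D=0x545D, pending=0
Byte[4]=EE: 3-byte lead. pending=2, acc=0xE
Byte[5]=82: continuation. acc=(acc<<6)|0x02=0x382, pending=1
Byte[6]=A0: continuation. acc=(acc<<6)|0x20=0xE0A0, pending=0
Byte[7]=E7: 3-byte lead. pending=2, acc=0x7
Byte[8]=84: continuation. acc=(acc<<6)|0x04=0x1C4, pending=1
Byte[9]=A7: continuation. acc=(acc<<6)|0x27=0x7127, pending=0
Byte[10]=F0: 4-byte lead. pending=3, acc=0x0
Byte[11]=A7: continuation. acc=(acc<<6)|0x27=0x27, pending=2
Byte[12]=84: continuation. acc=(acc<<6)|0x04=0x9C4, pending=1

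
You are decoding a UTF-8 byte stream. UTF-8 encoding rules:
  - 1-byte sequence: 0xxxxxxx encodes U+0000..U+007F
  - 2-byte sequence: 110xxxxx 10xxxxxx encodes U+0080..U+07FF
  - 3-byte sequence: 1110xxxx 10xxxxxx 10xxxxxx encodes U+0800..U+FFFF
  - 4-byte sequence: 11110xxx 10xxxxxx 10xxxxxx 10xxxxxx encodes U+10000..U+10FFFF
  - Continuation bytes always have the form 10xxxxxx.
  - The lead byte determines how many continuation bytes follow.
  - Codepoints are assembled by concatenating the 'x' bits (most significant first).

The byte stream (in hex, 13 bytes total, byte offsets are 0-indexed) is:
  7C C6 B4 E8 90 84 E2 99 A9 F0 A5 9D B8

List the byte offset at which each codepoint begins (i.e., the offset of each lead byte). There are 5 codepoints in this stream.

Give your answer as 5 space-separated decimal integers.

Answer: 0 1 3 6 9

Derivation:
Byte[0]=7C: 1-byte ASCII. cp=U+007C
Byte[1]=C6: 2-byte lead, need 1 cont bytes. acc=0x6
Byte[2]=B4: continuation. acc=(acc<<6)|0x34=0x1B4
Completed: cp=U+01B4 (starts at byte 1)
Byte[3]=E8: 3-byte lead, need 2 cont bytes. acc=0x8
Byte[4]=90: continuation. acc=(acc<<6)|0x10=0x210
Byte[5]=84: continuation. acc=(acc<<6)|0x04=0x8404
Completed: cp=U+8404 (starts at byte 3)
Byte[6]=E2: 3-byte lead, need 2 cont bytes. acc=0x2
Byte[7]=99: continuation. acc=(acc<<6)|0x19=0x99
Byte[8]=A9: continuation. acc=(acc<<6)|0x29=0x2669
Completed: cp=U+2669 (starts at byte 6)
Byte[9]=F0: 4-byte lead, need 3 cont bytes. acc=0x0
Byte[10]=A5: continuation. acc=(acc<<6)|0x25=0x25
Byte[11]=9D: continuation. acc=(acc<<6)|0x1D=0x95D
Byte[12]=B8: continuation. acc=(acc<<6)|0x38=0x25778
Completed: cp=U+25778 (starts at byte 9)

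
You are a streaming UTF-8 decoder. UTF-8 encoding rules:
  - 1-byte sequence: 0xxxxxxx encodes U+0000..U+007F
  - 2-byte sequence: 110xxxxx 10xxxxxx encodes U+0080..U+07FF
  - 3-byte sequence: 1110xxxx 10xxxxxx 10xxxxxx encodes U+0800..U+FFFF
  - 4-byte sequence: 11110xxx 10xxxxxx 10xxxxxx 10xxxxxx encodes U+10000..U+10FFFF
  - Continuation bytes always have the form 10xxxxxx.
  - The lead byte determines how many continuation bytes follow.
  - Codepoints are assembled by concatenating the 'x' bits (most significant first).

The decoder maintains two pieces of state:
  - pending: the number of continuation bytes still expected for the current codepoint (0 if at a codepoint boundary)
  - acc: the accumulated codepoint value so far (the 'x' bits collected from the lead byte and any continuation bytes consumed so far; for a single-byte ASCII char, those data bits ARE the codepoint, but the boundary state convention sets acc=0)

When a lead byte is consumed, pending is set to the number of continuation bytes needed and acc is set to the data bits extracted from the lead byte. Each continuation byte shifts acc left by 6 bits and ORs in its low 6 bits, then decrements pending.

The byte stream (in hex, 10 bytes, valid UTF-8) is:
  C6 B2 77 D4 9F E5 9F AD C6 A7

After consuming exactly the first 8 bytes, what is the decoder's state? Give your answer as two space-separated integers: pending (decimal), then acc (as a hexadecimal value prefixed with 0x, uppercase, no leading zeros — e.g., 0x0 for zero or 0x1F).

Byte[0]=C6: 2-byte lead. pending=1, acc=0x6
Byte[1]=B2: continuation. acc=(acc<<6)|0x32=0x1B2, pending=0
Byte[2]=77: 1-byte. pending=0, acc=0x0
Byte[3]=D4: 2-byte lead. pending=1, acc=0x14
Byte[4]=9F: continuation. acc=(acc<<6)|0x1F=0x51F, pending=0
Byte[5]=E5: 3-byte lead. pending=2, acc=0x5
Byte[6]=9F: continuation. acc=(acc<<6)|0x1F=0x15F, pending=1
Byte[7]=AD: continuation. acc=(acc<<6)|0x2D=0x57ED, pending=0

Answer: 0 0x57ED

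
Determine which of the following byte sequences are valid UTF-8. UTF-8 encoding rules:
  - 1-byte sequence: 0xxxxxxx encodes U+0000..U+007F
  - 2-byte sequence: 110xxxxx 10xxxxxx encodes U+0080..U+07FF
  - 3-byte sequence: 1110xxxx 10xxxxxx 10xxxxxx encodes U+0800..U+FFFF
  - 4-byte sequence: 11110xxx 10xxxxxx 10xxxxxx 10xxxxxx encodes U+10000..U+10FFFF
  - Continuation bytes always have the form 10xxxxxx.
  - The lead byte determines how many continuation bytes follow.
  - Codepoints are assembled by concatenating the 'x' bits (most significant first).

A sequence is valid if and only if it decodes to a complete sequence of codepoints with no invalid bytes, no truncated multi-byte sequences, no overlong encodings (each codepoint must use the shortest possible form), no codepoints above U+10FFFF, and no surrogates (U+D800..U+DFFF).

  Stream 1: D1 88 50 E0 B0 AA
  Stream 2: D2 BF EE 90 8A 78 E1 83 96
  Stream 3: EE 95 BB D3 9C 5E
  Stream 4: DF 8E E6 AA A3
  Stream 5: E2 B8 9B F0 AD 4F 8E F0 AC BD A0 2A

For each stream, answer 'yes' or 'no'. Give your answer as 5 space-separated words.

Stream 1: decodes cleanly. VALID
Stream 2: decodes cleanly. VALID
Stream 3: decodes cleanly. VALID
Stream 4: decodes cleanly. VALID
Stream 5: error at byte offset 5. INVALID

Answer: yes yes yes yes no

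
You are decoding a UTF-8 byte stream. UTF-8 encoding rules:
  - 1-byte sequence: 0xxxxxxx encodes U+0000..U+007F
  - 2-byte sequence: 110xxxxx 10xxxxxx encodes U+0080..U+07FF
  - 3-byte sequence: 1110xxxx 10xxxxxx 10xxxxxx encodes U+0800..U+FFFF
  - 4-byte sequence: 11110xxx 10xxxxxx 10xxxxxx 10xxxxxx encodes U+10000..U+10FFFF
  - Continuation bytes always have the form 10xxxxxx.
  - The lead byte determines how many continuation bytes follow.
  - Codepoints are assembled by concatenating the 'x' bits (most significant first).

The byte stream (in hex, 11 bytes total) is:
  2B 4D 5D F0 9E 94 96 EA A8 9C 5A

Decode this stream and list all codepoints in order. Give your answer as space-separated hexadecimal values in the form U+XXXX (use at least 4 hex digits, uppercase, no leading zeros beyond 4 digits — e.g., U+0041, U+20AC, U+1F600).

Answer: U+002B U+004D U+005D U+1E516 U+AA1C U+005A

Derivation:
Byte[0]=2B: 1-byte ASCII. cp=U+002B
Byte[1]=4D: 1-byte ASCII. cp=U+004D
Byte[2]=5D: 1-byte ASCII. cp=U+005D
Byte[3]=F0: 4-byte lead, need 3 cont bytes. acc=0x0
Byte[4]=9E: continuation. acc=(acc<<6)|0x1E=0x1E
Byte[5]=94: continuation. acc=(acc<<6)|0x14=0x794
Byte[6]=96: continuation. acc=(acc<<6)|0x16=0x1E516
Completed: cp=U+1E516 (starts at byte 3)
Byte[7]=EA: 3-byte lead, need 2 cont bytes. acc=0xA
Byte[8]=A8: continuation. acc=(acc<<6)|0x28=0x2A8
Byte[9]=9C: continuation. acc=(acc<<6)|0x1C=0xAA1C
Completed: cp=U+AA1C (starts at byte 7)
Byte[10]=5A: 1-byte ASCII. cp=U+005A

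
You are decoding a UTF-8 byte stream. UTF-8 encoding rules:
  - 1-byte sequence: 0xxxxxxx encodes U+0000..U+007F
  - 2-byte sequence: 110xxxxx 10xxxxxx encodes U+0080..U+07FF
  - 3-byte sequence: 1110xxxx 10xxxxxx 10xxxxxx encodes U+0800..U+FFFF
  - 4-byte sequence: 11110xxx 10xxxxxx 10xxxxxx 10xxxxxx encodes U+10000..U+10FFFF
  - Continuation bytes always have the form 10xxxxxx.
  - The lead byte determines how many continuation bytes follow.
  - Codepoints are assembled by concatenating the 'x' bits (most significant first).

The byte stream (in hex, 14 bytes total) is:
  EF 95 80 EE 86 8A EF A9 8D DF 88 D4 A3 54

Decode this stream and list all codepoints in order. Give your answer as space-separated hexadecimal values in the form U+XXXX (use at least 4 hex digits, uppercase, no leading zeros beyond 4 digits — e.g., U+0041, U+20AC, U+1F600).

Answer: U+F540 U+E18A U+FA4D U+07C8 U+0523 U+0054

Derivation:
Byte[0]=EF: 3-byte lead, need 2 cont bytes. acc=0xF
Byte[1]=95: continuation. acc=(acc<<6)|0x15=0x3D5
Byte[2]=80: continuation. acc=(acc<<6)|0x00=0xF540
Completed: cp=U+F540 (starts at byte 0)
Byte[3]=EE: 3-byte lead, need 2 cont bytes. acc=0xE
Byte[4]=86: continuation. acc=(acc<<6)|0x06=0x386
Byte[5]=8A: continuation. acc=(acc<<6)|0x0A=0xE18A
Completed: cp=U+E18A (starts at byte 3)
Byte[6]=EF: 3-byte lead, need 2 cont bytes. acc=0xF
Byte[7]=A9: continuation. acc=(acc<<6)|0x29=0x3E9
Byte[8]=8D: continuation. acc=(acc<<6)|0x0D=0xFA4D
Completed: cp=U+FA4D (starts at byte 6)
Byte[9]=DF: 2-byte lead, need 1 cont bytes. acc=0x1F
Byte[10]=88: continuation. acc=(acc<<6)|0x08=0x7C8
Completed: cp=U+07C8 (starts at byte 9)
Byte[11]=D4: 2-byte lead, need 1 cont bytes. acc=0x14
Byte[12]=A3: continuation. acc=(acc<<6)|0x23=0x523
Completed: cp=U+0523 (starts at byte 11)
Byte[13]=54: 1-byte ASCII. cp=U+0054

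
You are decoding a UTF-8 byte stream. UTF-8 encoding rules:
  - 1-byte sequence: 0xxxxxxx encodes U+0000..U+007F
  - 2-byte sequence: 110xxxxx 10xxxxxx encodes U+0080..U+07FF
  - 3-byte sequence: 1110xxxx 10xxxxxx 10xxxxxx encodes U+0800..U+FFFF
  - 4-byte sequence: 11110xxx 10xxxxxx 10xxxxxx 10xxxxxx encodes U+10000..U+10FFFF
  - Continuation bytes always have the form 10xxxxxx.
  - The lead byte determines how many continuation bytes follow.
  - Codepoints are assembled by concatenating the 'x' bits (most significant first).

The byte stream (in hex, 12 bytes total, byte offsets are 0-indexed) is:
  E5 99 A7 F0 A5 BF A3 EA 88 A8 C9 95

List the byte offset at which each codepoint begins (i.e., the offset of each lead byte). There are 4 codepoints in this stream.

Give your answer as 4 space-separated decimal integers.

Byte[0]=E5: 3-byte lead, need 2 cont bytes. acc=0x5
Byte[1]=99: continuation. acc=(acc<<6)|0x19=0x159
Byte[2]=A7: continuation. acc=(acc<<6)|0x27=0x5667
Completed: cp=U+5667 (starts at byte 0)
Byte[3]=F0: 4-byte lead, need 3 cont bytes. acc=0x0
Byte[4]=A5: continuation. acc=(acc<<6)|0x25=0x25
Byte[5]=BF: continuation. acc=(acc<<6)|0x3F=0x97F
Byte[6]=A3: continuation. acc=(acc<<6)|0x23=0x25FE3
Completed: cp=U+25FE3 (starts at byte 3)
Byte[7]=EA: 3-byte lead, need 2 cont bytes. acc=0xA
Byte[8]=88: continuation. acc=(acc<<6)|0x08=0x288
Byte[9]=A8: continuation. acc=(acc<<6)|0x28=0xA228
Completed: cp=U+A228 (starts at byte 7)
Byte[10]=C9: 2-byte lead, need 1 cont bytes. acc=0x9
Byte[11]=95: continuation. acc=(acc<<6)|0x15=0x255
Completed: cp=U+0255 (starts at byte 10)

Answer: 0 3 7 10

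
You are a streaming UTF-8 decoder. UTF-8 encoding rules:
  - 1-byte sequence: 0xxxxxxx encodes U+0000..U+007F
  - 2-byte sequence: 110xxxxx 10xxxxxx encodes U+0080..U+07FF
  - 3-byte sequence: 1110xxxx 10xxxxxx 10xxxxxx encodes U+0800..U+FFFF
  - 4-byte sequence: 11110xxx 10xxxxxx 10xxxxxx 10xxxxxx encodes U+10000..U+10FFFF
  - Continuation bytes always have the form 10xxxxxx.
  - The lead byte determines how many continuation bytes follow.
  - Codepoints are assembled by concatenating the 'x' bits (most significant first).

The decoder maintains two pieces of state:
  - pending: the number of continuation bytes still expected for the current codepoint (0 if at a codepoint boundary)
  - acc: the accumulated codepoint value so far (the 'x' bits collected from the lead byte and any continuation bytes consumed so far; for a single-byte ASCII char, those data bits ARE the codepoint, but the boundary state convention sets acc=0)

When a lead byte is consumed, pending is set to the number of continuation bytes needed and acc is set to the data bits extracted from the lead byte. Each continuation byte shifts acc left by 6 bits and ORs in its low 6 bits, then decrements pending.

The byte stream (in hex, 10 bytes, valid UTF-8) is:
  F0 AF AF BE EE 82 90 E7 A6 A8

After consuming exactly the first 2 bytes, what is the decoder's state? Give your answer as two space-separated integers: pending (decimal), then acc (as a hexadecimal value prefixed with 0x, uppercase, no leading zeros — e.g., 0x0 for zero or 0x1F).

Byte[0]=F0: 4-byte lead. pending=3, acc=0x0
Byte[1]=AF: continuation. acc=(acc<<6)|0x2F=0x2F, pending=2

Answer: 2 0x2F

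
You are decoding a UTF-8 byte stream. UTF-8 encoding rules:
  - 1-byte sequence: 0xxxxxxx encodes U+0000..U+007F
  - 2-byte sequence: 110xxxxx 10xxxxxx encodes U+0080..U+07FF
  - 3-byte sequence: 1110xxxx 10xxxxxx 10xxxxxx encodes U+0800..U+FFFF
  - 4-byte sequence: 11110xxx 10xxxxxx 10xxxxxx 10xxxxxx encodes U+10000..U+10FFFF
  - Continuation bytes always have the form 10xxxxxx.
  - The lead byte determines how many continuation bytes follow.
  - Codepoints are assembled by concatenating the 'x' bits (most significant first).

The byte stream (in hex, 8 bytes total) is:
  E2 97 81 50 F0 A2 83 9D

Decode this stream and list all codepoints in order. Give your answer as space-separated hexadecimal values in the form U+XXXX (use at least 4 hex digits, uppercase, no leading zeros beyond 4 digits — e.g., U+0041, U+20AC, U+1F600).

Answer: U+25C1 U+0050 U+220DD

Derivation:
Byte[0]=E2: 3-byte lead, need 2 cont bytes. acc=0x2
Byte[1]=97: continuation. acc=(acc<<6)|0x17=0x97
Byte[2]=81: continuation. acc=(acc<<6)|0x01=0x25C1
Completed: cp=U+25C1 (starts at byte 0)
Byte[3]=50: 1-byte ASCII. cp=U+0050
Byte[4]=F0: 4-byte lead, need 3 cont bytes. acc=0x0
Byte[5]=A2: continuation. acc=(acc<<6)|0x22=0x22
Byte[6]=83: continuation. acc=(acc<<6)|0x03=0x883
Byte[7]=9D: continuation. acc=(acc<<6)|0x1D=0x220DD
Completed: cp=U+220DD (starts at byte 4)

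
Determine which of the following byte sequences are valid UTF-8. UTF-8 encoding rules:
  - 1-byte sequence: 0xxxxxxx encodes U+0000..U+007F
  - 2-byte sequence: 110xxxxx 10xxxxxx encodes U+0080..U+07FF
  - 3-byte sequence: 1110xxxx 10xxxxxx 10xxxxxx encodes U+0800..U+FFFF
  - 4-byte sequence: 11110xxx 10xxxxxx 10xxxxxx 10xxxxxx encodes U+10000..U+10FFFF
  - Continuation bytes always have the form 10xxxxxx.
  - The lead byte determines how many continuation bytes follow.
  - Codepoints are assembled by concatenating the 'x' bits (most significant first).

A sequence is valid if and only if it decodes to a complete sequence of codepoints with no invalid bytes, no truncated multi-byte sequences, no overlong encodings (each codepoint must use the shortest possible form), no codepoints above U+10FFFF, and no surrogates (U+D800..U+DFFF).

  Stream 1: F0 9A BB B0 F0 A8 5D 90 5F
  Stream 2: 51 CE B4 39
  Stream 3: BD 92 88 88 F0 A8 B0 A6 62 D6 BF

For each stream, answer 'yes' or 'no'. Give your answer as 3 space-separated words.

Answer: no yes no

Derivation:
Stream 1: error at byte offset 6. INVALID
Stream 2: decodes cleanly. VALID
Stream 3: error at byte offset 0. INVALID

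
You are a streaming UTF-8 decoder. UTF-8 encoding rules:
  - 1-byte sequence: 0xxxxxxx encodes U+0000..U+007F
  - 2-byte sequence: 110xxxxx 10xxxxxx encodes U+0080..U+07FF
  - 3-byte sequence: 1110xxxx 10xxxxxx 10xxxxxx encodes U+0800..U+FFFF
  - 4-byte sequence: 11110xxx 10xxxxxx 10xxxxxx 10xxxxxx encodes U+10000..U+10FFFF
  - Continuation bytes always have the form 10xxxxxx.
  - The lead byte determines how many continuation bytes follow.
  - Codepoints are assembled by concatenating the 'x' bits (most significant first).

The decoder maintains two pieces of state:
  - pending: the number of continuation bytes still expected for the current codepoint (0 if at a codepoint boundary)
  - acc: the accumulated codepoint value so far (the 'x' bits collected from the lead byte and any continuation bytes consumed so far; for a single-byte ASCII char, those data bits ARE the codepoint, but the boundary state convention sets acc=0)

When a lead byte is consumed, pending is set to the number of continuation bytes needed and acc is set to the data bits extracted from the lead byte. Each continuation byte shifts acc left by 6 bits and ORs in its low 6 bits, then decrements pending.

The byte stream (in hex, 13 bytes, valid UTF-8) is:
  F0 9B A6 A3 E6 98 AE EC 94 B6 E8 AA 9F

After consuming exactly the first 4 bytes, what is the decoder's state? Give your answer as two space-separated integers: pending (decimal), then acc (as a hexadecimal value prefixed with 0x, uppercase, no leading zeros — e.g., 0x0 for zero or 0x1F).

Answer: 0 0x1B9A3

Derivation:
Byte[0]=F0: 4-byte lead. pending=3, acc=0x0
Byte[1]=9B: continuation. acc=(acc<<6)|0x1B=0x1B, pending=2
Byte[2]=A6: continuation. acc=(acc<<6)|0x26=0x6E6, pending=1
Byte[3]=A3: continuation. acc=(acc<<6)|0x23=0x1B9A3, pending=0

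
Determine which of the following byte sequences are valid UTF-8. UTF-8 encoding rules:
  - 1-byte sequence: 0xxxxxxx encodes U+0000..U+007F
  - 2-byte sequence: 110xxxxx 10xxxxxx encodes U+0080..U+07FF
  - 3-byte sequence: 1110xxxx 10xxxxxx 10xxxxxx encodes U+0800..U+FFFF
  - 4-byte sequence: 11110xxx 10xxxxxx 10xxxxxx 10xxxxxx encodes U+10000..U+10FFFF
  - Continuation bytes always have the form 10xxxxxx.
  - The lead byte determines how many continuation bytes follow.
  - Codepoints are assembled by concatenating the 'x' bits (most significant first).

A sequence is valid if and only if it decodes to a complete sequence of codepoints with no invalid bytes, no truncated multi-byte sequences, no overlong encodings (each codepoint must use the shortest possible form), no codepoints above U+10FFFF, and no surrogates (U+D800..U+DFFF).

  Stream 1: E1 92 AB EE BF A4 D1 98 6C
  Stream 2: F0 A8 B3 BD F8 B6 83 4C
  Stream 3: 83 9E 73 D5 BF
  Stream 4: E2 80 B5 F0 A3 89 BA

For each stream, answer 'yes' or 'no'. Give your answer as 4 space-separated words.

Stream 1: decodes cleanly. VALID
Stream 2: error at byte offset 4. INVALID
Stream 3: error at byte offset 0. INVALID
Stream 4: decodes cleanly. VALID

Answer: yes no no yes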